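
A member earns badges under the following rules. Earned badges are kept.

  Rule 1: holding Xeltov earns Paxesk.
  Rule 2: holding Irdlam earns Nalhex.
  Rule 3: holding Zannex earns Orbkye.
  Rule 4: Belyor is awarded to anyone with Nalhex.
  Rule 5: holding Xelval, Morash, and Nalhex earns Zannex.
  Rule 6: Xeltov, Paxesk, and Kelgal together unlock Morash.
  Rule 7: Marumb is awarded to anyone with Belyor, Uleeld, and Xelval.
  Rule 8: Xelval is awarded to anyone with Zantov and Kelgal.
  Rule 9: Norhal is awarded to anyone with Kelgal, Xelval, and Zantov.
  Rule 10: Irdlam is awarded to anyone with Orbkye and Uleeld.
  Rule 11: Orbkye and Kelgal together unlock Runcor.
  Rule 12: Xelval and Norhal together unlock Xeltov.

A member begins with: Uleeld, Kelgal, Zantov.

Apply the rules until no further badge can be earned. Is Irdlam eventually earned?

Irdlam would need Orbkye and Uleeld (Rule 10), but Orbkye is never earned.

No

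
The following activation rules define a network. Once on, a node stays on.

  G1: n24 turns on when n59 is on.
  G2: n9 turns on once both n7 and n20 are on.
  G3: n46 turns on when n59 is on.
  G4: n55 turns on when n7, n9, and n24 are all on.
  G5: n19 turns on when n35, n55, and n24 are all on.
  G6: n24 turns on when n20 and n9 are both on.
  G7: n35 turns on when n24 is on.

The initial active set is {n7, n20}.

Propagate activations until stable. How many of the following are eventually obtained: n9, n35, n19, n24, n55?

5

n7 and n20 are on, so n9 turns on (G2).
G6: n20 and n9 on → n24 on.
n7, n9, and n24 are on, so n55 turns on (G4).
G7: n24 on → n35 on.
G5: n35, n55, and n24 on → n19 on.
n9: reached.
n35: reached.
n19: reached.
n24: reached.
n55: reached.
All 5 are reached.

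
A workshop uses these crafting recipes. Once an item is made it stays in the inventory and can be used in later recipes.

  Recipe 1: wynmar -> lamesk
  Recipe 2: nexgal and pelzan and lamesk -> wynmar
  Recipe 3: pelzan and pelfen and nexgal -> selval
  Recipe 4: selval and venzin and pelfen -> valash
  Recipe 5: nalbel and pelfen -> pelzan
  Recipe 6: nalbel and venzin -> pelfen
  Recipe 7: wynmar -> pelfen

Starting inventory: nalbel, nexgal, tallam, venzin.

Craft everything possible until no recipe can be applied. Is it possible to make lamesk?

No

lamesk would need wynmar (Recipe 1), but wynmar is never obtained.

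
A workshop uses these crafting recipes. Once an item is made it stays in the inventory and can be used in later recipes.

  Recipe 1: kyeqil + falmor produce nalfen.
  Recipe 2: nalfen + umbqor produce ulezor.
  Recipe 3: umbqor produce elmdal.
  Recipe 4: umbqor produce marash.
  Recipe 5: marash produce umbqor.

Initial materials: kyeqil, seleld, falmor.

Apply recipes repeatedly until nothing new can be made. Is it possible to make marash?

No

marash would need umbqor (Recipe 4), but umbqor is never obtained.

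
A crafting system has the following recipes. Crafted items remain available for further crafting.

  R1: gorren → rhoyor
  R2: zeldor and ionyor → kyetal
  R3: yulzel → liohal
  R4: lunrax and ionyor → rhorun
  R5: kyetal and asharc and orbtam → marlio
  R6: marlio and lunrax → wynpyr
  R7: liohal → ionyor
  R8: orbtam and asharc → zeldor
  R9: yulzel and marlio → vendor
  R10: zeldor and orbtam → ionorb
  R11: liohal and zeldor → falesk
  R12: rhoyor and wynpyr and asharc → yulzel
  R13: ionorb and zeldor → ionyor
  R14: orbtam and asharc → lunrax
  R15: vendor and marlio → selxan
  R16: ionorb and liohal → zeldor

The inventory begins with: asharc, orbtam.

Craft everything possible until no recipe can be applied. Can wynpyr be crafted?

Yes

Using R14, orbtam and asharc make lunrax.
Using R8, orbtam and asharc make zeldor.
Using R10, zeldor and orbtam make ionorb.
Using R13, ionorb and zeldor make ionyor.
Using R2, zeldor and ionyor make kyetal.
Using R5, kyetal, asharc, and orbtam make marlio.
Using R6, marlio and lunrax make wynpyr.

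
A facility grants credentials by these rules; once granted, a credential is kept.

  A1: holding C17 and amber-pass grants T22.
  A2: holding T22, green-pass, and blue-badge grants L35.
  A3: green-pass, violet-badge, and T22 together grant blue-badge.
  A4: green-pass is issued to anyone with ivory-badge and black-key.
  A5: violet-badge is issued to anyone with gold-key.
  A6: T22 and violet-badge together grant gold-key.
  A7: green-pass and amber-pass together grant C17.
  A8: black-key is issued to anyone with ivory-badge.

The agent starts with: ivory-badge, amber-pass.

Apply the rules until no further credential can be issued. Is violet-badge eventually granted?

violet-badge would need gold-key (A5), but gold-key is never granted.

No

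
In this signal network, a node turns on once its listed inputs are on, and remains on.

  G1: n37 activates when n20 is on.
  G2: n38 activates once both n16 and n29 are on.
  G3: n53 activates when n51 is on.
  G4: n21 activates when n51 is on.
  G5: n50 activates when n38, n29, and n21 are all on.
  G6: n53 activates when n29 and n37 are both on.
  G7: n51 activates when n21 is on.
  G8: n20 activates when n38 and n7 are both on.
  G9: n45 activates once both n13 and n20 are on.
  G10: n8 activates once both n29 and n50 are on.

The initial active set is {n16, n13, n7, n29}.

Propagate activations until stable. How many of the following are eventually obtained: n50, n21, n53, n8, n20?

2

n16 and n29 are on, so n38 activates (G2).
G8: n38 and n7 on → n20 on.
G1: n20 on → n37 on.
n29 and n37 are on, so n53 activates (G6).
n50 would need n38, n29, and n21 (G5), but n21 never turns on.
n21 would need n51 (G4), but n51 never turns on.
n53: reached.
n8 would need n29 and n50 (G10), but n50 never turns on.
n20: reached.
Reached: n53 and n20 — 2 of the 5.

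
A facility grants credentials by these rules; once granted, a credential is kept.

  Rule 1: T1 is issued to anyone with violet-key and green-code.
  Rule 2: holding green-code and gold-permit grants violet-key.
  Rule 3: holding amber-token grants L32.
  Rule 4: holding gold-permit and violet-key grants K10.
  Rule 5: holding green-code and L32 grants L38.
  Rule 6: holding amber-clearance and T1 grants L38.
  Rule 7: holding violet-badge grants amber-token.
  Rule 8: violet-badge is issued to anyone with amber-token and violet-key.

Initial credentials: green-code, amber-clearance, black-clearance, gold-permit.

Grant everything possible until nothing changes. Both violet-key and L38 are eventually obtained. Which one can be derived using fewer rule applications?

violet-key

violet-key: Holding green-code and gold-permit grants violet-key (Rule 2). [1 rule application]
L38: Holding green-code and gold-permit grants violet-key (Rule 2). Holding violet-key and green-code grants T1 (Rule 1). Holding amber-clearance and T1 grants L38 (Rule 6). [3 rule applications]
violet-key needs fewer.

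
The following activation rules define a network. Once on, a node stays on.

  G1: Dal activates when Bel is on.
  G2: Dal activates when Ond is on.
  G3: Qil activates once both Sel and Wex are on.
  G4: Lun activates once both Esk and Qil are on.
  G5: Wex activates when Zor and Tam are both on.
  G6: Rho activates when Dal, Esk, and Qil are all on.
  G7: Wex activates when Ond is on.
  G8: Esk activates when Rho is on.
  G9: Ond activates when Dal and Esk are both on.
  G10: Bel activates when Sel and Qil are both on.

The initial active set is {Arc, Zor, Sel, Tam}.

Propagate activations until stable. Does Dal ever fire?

Yes

Zor and Tam are on, so Wex activates (G5).
Sel and Wex are on, so Qil activates (G3).
Sel and Qil are on, so Bel activates (G10).
Bel is on, so Dal activates (G1).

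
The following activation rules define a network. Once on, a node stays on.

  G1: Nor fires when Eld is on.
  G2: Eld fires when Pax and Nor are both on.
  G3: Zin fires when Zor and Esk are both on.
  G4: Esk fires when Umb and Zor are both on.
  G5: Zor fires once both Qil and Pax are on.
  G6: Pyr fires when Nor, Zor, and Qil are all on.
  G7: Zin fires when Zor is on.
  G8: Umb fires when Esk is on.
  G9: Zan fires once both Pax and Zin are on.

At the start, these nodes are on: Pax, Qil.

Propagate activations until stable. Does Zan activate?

Yes

G5: Qil and Pax on → Zor on.
Zor is on, so Zin fires (G7).
G9: Pax and Zin on → Zan on.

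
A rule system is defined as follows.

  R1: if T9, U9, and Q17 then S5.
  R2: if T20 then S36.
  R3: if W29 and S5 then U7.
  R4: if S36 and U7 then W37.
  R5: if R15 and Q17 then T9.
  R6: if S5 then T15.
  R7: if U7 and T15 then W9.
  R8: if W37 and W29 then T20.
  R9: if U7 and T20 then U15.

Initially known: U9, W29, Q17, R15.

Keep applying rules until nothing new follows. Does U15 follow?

U15 would need U7 and T20 (R9), but T20 is never established.

No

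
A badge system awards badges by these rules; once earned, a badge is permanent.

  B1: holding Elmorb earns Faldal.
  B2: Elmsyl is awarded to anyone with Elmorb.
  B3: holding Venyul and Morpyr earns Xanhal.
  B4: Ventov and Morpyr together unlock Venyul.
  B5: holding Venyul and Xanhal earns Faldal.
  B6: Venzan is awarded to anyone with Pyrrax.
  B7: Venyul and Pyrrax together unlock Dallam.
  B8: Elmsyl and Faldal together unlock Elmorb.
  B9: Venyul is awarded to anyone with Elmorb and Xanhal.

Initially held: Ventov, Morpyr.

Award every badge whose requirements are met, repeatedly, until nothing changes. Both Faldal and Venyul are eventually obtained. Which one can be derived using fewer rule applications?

Venyul: With Ventov and Morpyr, Venyul is earned (B4). [1 rule application]
Faldal: With Ventov and Morpyr, Venyul is earned (B4). With Venyul and Morpyr, Xanhal is earned (B3). With Venyul and Xanhal, Faldal is earned (B5). [3 rule applications]
Venyul needs fewer.

Venyul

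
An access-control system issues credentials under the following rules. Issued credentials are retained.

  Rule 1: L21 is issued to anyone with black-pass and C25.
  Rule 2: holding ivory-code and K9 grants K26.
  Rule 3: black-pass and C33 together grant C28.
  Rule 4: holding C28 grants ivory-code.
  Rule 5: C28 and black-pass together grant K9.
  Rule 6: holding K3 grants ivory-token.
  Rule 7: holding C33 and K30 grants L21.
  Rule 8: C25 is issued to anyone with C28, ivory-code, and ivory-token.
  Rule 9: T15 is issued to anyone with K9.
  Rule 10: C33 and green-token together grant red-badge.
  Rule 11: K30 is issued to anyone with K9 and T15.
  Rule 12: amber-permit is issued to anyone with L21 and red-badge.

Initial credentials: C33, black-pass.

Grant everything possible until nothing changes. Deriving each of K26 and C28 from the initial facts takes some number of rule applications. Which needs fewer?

C28

C28: Holding black-pass and C33 grants C28 (Rule 3). [1 rule application]
K26: Holding black-pass and C33 grants C28 (Rule 3). Holding C28 and black-pass grants K9 (Rule 5). Holding C28 grants ivory-code (Rule 4). Holding ivory-code and K9 grants K26 (Rule 2). [4 rule applications]
C28 needs fewer.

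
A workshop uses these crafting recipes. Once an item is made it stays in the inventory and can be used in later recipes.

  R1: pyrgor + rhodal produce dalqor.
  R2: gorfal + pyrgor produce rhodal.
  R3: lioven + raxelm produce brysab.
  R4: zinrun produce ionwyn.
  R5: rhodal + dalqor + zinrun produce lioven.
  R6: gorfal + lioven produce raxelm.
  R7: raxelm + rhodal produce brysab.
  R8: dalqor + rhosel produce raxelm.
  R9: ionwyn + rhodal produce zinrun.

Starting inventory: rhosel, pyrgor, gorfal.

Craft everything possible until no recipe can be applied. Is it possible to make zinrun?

zinrun would need ionwyn and rhodal (R9), but ionwyn is never obtained.

No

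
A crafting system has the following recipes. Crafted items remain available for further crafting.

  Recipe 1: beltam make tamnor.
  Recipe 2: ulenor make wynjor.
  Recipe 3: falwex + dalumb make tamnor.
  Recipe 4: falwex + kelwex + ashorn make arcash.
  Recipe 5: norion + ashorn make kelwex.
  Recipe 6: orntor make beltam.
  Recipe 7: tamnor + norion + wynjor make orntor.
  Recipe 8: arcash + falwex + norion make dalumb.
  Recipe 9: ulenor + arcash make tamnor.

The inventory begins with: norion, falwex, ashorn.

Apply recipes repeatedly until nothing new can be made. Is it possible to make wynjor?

No

wynjor would need ulenor (Recipe 2), but ulenor is never obtained.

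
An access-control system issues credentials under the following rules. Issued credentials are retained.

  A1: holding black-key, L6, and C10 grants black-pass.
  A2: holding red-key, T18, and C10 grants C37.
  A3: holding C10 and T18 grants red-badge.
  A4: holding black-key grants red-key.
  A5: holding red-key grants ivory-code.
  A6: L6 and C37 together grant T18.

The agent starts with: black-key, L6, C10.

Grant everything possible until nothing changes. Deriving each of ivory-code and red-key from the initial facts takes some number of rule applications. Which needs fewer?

red-key

red-key: Holding black-key grants red-key (A4). [1 rule application]
ivory-code: Holding black-key grants red-key (A4). Holding red-key grants ivory-code (A5). [2 rule applications]
red-key needs fewer.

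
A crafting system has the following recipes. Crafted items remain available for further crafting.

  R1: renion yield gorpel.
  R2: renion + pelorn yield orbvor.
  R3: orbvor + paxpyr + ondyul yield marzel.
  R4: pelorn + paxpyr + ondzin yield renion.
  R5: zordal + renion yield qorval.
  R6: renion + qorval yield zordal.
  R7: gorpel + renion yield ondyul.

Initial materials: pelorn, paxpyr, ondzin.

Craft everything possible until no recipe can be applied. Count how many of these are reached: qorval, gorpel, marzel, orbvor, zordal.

3

pelorn + paxpyr + ondzin → renion (R4).
Using R2, renion and pelorn make orbvor.
renion → gorpel (R1).
Using R7, gorpel and renion make ondyul.
orbvor + paxpyr + ondyul → marzel (R3).
qorval would need zordal and renion (R5), but zordal is never obtained.
gorpel: reached.
marzel: reached.
orbvor: reached.
zordal would need renion and qorval (R6), but qorval is never obtained.
Reached: gorpel, marzel, and orbvor — 3 of the 5.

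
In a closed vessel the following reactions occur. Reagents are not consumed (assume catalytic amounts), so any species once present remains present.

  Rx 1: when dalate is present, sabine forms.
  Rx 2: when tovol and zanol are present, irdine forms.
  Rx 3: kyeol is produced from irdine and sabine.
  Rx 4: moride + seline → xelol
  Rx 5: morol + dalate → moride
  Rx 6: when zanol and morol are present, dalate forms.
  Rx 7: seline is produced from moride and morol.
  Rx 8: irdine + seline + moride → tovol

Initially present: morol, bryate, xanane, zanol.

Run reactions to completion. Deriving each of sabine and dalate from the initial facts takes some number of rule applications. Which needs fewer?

dalate: zanol and morol present → dalate forms (Rx 6). [1 rule application]
sabine: zanol and morol present → dalate forms (Rx 6). dalate present → sabine forms (Rx 1). [2 rule applications]
dalate needs fewer.

dalate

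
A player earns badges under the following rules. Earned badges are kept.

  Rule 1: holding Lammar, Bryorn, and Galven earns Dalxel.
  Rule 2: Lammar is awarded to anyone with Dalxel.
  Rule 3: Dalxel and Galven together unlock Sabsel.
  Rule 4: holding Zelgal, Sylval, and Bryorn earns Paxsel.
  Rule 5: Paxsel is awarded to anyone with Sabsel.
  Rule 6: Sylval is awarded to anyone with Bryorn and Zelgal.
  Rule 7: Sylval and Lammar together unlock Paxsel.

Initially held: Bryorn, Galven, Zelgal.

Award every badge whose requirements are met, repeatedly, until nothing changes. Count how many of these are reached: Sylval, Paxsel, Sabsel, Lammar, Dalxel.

2

With Bryorn and Zelgal, Sylval is earned (Rule 6).
With Zelgal, Sylval, and Bryorn, Paxsel is earned (Rule 4).
Sylval: reached.
Paxsel: reached.
Sabsel would need Dalxel and Galven (Rule 3), but Dalxel is never earned.
Lammar would need Dalxel (Rule 2), but Dalxel is never earned.
Dalxel would need Lammar, Bryorn, and Galven (Rule 1), but Lammar is never earned.
Reached: Sylval and Paxsel — 2 of the 5.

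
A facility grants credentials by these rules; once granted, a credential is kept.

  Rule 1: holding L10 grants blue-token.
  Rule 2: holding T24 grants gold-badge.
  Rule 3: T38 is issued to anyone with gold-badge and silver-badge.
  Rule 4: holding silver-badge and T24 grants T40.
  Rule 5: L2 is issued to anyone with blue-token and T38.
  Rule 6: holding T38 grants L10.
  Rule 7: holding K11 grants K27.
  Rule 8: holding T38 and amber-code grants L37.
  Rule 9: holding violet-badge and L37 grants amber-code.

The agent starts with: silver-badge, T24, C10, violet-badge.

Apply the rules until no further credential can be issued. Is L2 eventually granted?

Holding T24 grants gold-badge (Rule 2).
Holding gold-badge and silver-badge grants T38 (Rule 3).
Holding T38 grants L10 (Rule 6).
Holding L10 grants blue-token (Rule 1).
Holding blue-token and T38 grants L2 (Rule 5).

Yes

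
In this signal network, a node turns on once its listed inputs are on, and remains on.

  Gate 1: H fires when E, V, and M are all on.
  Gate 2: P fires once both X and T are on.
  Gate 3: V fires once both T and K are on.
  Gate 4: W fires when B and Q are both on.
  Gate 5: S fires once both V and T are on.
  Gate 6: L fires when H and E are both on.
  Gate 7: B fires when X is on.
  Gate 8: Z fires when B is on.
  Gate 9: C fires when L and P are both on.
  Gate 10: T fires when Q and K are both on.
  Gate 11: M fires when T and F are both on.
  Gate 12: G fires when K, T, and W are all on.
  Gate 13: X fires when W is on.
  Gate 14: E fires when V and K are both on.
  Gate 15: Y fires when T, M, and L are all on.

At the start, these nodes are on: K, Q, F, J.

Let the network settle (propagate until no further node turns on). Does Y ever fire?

Gate 10: Q and K on → T on.
T and K are on, so V fires (Gate 3).
Gate 11: T and F on → M on.
Gate 14: V and K on → E on.
Gate 1: E, V, and M on → H on.
H and E are on, so L fires (Gate 6).
Gate 15: T, M, and L on → Y on.

Yes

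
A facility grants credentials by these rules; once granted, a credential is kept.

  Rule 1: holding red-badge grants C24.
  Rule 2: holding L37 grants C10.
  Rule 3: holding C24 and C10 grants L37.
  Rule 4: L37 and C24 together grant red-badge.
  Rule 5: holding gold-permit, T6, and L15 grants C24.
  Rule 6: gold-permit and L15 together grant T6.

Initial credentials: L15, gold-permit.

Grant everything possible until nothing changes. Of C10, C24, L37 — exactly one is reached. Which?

C24

Holding gold-permit and L15 grants T6 (Rule 6).
Holding gold-permit, T6, and L15 grants C24 (Rule 5).
C10 would need L37 (Rule 2), but L37 is never granted. L37 would need C24 and C10 (Rule 3), but C10 is never granted.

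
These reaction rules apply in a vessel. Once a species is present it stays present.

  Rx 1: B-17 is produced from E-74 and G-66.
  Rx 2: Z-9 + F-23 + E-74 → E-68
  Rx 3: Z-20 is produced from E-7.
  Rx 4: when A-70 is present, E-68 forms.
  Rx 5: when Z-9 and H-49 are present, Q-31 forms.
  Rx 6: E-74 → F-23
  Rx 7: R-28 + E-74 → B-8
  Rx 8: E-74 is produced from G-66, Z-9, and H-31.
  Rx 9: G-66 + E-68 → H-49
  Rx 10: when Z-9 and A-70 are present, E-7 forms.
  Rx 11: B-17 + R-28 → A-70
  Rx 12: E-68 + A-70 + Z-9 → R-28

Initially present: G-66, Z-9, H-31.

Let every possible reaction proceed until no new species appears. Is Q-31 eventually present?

G-66, Z-9, and H-31 present → E-74 forms (Rx 8).
E-74 present → F-23 forms (Rx 6).
Z-9, F-23, and E-74 present → E-68 forms (Rx 2).
G-66 and E-68 present → H-49 forms (Rx 9).
Z-9 and H-49 present → Q-31 forms (Rx 5).

Yes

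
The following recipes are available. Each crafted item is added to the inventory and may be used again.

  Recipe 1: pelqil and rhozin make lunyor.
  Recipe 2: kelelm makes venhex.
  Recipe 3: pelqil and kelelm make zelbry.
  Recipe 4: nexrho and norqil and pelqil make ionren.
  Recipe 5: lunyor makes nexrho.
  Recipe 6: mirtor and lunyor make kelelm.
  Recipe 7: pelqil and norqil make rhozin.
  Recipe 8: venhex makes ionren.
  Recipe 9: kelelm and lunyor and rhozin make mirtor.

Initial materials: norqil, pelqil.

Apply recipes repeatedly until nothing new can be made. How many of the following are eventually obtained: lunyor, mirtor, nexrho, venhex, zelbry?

Using Recipe 7, pelqil and norqil make rhozin.
pelqil and rhozin → lunyor (Recipe 1).
lunyor → nexrho (Recipe 5).
lunyor: reached.
mirtor would need kelelm, lunyor, and rhozin (Recipe 9), but kelelm is never obtained.
nexrho: reached.
venhex would need kelelm (Recipe 2), but kelelm is never obtained.
zelbry would need pelqil and kelelm (Recipe 3), but kelelm is never obtained.
Reached: lunyor and nexrho — 2 of the 5.

2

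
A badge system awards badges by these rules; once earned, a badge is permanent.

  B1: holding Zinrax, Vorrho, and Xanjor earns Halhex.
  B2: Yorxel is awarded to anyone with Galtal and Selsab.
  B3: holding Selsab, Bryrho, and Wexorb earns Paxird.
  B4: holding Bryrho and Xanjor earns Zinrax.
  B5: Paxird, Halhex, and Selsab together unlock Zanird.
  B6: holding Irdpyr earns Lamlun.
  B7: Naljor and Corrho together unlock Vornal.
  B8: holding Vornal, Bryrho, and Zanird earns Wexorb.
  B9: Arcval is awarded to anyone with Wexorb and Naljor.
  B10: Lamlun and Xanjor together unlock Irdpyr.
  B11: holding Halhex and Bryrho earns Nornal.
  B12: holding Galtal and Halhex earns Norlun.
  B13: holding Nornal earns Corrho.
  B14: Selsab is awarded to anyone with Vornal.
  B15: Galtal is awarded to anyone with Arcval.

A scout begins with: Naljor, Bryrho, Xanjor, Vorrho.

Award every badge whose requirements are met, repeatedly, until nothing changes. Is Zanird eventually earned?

No

Zanird would need Paxird, Halhex, and Selsab (B5), but Paxird is never earned.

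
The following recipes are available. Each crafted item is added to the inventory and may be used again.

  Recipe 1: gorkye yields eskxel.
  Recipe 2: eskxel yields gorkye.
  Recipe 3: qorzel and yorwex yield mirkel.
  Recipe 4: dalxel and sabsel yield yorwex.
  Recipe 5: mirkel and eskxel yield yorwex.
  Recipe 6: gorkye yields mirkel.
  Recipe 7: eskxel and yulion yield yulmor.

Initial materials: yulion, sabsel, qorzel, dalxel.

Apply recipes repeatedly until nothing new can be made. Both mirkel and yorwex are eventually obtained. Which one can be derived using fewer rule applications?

yorwex

yorwex: Using Recipe 4, dalxel and sabsel make yorwex. [1 rule application]
mirkel: dalxel and sabsel → yorwex (Recipe 4). qorzel and yorwex → mirkel (Recipe 3). [2 rule applications]
yorwex needs fewer.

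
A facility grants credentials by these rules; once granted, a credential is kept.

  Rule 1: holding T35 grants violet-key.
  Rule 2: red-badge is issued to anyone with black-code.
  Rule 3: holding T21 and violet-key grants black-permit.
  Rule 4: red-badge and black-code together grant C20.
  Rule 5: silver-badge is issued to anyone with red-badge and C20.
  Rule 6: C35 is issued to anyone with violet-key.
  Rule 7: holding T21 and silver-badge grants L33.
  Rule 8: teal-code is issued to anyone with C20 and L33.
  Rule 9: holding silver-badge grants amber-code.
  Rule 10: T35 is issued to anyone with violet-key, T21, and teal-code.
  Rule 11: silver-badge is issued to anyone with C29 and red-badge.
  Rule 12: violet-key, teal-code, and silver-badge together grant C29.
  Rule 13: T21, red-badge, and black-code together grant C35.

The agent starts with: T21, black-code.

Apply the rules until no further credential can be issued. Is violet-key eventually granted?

No

violet-key would need T35 (Rule 1), but T35 is never granted.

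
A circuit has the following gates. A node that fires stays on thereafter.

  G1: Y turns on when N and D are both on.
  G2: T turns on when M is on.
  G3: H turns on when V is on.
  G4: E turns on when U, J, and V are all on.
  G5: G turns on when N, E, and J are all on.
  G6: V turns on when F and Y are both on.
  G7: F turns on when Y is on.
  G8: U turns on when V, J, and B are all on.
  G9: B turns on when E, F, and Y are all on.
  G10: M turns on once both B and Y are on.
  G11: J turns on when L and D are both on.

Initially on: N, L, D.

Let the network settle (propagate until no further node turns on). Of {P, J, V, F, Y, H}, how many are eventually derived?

5

N and D are on, so Y turns on (G1).
L and D are on, so J turns on (G11).
G7: Y on → F on.
F and Y are on, so V turns on (G6).
G3: V on → H on.
No rule produces P, and it is not given.
J: reached.
V: reached.
F: reached.
Y: reached.
H: reached.
Reached: J, V, F, Y, and H — 5 of the 6.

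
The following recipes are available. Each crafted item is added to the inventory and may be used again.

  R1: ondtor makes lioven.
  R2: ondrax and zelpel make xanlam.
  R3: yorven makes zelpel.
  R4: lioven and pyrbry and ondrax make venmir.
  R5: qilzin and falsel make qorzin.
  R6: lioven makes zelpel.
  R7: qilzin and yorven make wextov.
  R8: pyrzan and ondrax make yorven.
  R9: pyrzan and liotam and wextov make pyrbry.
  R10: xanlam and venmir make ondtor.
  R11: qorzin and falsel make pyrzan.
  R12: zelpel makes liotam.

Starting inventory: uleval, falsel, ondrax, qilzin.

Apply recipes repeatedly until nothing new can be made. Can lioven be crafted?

lioven would need ondtor (R1), but ondtor is never obtained.

No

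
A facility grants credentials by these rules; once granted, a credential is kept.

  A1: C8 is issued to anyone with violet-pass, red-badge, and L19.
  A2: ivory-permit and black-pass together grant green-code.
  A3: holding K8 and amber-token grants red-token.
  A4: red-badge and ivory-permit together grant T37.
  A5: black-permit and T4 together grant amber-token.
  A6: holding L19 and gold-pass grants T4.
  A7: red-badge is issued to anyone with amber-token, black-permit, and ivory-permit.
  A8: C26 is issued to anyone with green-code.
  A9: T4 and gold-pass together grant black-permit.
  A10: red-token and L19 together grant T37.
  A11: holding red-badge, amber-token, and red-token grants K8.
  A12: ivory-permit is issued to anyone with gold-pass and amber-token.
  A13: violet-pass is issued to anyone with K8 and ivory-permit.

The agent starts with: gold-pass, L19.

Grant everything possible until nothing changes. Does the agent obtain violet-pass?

No

violet-pass would need K8 and ivory-permit (A13), but K8 is never granted.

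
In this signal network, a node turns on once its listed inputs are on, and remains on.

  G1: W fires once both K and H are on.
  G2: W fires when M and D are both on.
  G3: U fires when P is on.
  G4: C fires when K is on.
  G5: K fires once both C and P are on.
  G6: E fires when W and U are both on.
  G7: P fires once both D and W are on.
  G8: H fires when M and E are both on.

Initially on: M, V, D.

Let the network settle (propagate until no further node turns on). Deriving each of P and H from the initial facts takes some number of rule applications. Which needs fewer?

P: G2: M and D on → W on. G7: D and W on → P on. [2 rule applications]
H: G2: M and D on → W on. D and W are on, so P fires (G7). G3: P on → U on. G6: W and U on → E on. G8: M and E on → H on. [5 rule applications]
P needs fewer.

P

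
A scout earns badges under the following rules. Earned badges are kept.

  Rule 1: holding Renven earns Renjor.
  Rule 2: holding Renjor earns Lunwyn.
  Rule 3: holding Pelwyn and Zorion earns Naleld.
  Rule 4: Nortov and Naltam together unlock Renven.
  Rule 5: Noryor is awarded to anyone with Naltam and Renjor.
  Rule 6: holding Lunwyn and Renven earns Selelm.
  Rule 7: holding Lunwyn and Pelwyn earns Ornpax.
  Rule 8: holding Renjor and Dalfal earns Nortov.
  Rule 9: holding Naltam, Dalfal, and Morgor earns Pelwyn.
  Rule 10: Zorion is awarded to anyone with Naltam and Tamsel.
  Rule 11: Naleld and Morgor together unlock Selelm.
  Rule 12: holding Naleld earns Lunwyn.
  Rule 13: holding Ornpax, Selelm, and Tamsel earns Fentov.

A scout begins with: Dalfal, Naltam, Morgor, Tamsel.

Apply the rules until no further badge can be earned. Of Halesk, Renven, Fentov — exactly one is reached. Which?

Fentov

With Naltam and Tamsel, Zorion is earned (Rule 10).
With Naltam, Dalfal, and Morgor, Pelwyn is earned (Rule 9).
With Pelwyn and Zorion, Naleld is earned (Rule 3).
With Naleld and Morgor, Selelm is earned (Rule 11).
With Naleld, Lunwyn is earned (Rule 12).
With Lunwyn and Pelwyn, Ornpax is earned (Rule 7).
With Ornpax, Selelm, and Tamsel, Fentov is earned (Rule 13).
No rule produces Halesk, and it is not given. Renven would need Nortov and Naltam (Rule 4), but Nortov is never earned.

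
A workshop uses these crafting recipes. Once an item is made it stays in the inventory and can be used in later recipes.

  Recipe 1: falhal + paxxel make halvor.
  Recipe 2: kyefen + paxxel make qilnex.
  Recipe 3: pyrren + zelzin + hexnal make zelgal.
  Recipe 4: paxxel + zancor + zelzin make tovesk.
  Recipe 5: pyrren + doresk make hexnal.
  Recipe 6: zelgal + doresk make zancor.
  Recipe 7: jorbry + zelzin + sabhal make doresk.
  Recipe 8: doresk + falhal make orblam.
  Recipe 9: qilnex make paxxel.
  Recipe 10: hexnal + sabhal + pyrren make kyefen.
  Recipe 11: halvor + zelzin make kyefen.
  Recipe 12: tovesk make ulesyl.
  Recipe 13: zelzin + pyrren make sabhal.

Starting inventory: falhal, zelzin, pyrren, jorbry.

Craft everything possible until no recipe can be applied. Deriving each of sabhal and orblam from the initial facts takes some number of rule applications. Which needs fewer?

sabhal

sabhal: Using Recipe 13, zelzin and pyrren make sabhal. [1 rule application]
orblam: zelzin + pyrren → sabhal (Recipe 13). Using Recipe 7, jorbry, zelzin, and sabhal make doresk. doresk + falhal → orblam (Recipe 8). [3 rule applications]
sabhal needs fewer.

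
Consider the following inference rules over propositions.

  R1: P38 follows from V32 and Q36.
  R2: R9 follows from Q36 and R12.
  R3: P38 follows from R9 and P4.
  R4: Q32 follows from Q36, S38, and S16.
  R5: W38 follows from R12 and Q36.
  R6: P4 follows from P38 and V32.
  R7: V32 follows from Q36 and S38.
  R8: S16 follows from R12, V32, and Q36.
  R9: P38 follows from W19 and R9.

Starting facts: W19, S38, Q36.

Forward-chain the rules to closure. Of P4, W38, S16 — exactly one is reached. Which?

From Q36 and S38, R7 gives V32.
V32 and Q36 hold, so P38 follows (R1).
From P38 and V32, R6 gives P4.
S16 would need R12, V32, and Q36 (R8), but R12 is never established. W38 would need R12 and Q36 (R5), but R12 is never established.

P4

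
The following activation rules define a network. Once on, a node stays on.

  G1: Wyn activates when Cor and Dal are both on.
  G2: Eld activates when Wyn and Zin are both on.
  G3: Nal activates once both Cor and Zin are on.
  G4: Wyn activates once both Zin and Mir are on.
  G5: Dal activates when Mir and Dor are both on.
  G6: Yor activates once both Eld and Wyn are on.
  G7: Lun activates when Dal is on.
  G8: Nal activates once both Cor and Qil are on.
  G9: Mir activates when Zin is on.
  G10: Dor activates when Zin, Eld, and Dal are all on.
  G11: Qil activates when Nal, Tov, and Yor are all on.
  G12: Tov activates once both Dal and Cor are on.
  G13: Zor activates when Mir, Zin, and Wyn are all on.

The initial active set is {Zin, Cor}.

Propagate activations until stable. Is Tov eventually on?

No

Tov would need Dal and Cor (G12), but Dal never turns on.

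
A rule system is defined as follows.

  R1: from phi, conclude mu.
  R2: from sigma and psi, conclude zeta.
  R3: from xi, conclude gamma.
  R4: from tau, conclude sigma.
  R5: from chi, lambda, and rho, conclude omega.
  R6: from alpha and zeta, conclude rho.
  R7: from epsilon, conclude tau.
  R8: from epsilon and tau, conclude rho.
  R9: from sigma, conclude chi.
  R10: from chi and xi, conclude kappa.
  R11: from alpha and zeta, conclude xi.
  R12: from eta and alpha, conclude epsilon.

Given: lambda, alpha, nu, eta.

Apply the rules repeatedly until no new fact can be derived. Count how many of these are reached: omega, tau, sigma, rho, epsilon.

5

eta and alpha hold, so epsilon follows (R12).
From epsilon, R7 gives tau.
From epsilon and tau, R8 gives rho.
tau holds, so sigma follows (R4).
From sigma, R9 gives chi.
chi, lambda, and rho hold, so omega follows (R5).
omega: reached.
tau: reached.
sigma: reached.
rho: reached.
epsilon: reached.
All 5 are reached.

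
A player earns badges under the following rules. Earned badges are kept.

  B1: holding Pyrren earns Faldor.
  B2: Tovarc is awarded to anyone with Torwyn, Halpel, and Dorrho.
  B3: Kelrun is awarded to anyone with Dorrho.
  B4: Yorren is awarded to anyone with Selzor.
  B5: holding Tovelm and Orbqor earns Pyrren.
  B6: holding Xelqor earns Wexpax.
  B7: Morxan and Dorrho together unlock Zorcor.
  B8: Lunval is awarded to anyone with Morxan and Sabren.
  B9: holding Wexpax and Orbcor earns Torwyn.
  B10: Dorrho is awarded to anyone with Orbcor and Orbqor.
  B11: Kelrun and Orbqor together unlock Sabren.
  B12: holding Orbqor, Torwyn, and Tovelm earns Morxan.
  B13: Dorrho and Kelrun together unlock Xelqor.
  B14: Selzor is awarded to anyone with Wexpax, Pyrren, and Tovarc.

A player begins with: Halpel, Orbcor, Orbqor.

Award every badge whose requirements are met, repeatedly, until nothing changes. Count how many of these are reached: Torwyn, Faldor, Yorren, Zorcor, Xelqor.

2

With Orbcor and Orbqor, Dorrho is earned (B10).
With Dorrho, Kelrun is earned (B3).
With Dorrho and Kelrun, Xelqor is earned (B13).
With Xelqor, Wexpax is earned (B6).
With Wexpax and Orbcor, Torwyn is earned (B9).
Torwyn: reached.
Faldor would need Pyrren (B1), but Pyrren is never earned.
Yorren would need Selzor (B4), but Selzor is never earned.
Zorcor would need Morxan and Dorrho (B7), but Morxan is never earned.
Xelqor: reached.
Reached: Torwyn and Xelqor — 2 of the 5.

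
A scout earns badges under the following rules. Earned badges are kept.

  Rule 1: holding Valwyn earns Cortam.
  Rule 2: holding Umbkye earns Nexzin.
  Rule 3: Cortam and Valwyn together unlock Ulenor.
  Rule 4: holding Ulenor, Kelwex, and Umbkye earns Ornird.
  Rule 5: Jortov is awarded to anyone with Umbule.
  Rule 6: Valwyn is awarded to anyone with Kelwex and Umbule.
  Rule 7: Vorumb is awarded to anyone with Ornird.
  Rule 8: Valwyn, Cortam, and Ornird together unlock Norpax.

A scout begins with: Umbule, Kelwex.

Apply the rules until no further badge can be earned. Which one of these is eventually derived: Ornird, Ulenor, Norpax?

With Kelwex and Umbule, Valwyn is earned (Rule 6).
With Valwyn, Cortam is earned (Rule 1).
With Cortam and Valwyn, Ulenor is earned (Rule 3).
Norpax would need Valwyn, Cortam, and Ornird (Rule 8), but Ornird is never earned. Ornird would need Ulenor, Kelwex, and Umbkye (Rule 4), but Umbkye is never earned.

Ulenor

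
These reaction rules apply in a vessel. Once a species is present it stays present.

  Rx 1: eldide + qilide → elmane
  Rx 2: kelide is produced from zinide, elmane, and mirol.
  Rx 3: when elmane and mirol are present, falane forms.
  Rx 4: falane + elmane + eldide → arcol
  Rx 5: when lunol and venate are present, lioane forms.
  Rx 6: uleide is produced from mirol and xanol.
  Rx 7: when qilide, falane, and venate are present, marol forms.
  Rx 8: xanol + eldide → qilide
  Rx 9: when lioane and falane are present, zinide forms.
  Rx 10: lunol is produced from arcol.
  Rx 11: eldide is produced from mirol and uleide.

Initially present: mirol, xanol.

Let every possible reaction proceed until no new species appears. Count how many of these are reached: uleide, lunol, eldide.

3

mirol and xanol present → uleide forms (Rx 6).
mirol and uleide present → eldide forms (Rx 11).
xanol and eldide present → qilide forms (Rx 8).
eldide and qilide present → elmane forms (Rx 1).
elmane and mirol present → falane forms (Rx 3).
falane, elmane, and eldide present → arcol forms (Rx 4).
arcol present → lunol forms (Rx 10).
uleide: reached.
lunol: reached.
eldide: reached.
All 3 are reached.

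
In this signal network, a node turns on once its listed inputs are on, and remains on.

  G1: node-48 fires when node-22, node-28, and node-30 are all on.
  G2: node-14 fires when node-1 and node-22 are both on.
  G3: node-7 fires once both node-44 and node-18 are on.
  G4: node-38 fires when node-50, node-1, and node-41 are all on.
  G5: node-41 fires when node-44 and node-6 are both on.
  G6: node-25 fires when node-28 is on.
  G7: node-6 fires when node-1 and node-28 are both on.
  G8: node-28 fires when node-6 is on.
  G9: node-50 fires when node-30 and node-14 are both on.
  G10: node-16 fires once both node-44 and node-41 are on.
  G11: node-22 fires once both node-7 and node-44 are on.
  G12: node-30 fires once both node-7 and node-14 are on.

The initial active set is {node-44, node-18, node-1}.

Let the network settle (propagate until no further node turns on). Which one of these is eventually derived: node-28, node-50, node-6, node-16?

G3: node-44 and node-18 on → node-7 on.
G11: node-7 and node-44 on → node-22 on.
node-1 and node-22 are on, so node-14 fires (G2).
G12: node-7 and node-14 on → node-30 on.
G9: node-30 and node-14 on → node-50 on.
node-6 would need node-1 and node-28 (G7), but node-28 never turns on. node-16 would need node-44 and node-41 (G10), but node-41 never turns on. node-28 would need node-6 (G8), but node-6 never turns on.

node-50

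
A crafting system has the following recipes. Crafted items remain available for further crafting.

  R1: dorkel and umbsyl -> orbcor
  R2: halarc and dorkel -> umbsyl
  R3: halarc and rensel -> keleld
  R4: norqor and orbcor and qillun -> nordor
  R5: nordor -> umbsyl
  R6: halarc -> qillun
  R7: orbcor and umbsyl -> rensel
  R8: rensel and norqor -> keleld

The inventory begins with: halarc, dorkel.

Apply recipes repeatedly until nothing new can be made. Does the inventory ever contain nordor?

No

nordor would need norqor, orbcor, and qillun (R4), but norqor is never obtained.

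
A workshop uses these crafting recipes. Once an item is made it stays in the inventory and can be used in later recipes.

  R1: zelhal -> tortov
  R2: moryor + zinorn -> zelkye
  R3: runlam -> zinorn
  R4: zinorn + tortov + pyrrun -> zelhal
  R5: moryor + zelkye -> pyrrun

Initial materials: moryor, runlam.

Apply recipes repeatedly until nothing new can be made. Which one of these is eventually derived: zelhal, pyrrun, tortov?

Using R3, runlam makes zinorn.
Using R2, moryor and zinorn make zelkye.
moryor + zelkye -> pyrrun (R5).
zelhal would need zinorn, tortov, and pyrrun (R4), but tortov is never obtained. tortov would need zelhal (R1), but zelhal is never obtained.

pyrrun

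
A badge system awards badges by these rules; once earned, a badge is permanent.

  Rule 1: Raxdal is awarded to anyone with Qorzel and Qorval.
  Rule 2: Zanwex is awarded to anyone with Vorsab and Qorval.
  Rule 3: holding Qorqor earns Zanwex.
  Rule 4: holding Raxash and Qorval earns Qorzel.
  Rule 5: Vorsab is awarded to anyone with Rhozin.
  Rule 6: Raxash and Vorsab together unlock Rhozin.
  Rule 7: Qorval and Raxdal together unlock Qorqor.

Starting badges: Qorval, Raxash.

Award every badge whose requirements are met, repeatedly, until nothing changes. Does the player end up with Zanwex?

Yes

With Raxash and Qorval, Qorzel is earned (Rule 4).
With Qorzel and Qorval, Raxdal is earned (Rule 1).
With Qorval and Raxdal, Qorqor is earned (Rule 7).
With Qorqor, Zanwex is earned (Rule 3).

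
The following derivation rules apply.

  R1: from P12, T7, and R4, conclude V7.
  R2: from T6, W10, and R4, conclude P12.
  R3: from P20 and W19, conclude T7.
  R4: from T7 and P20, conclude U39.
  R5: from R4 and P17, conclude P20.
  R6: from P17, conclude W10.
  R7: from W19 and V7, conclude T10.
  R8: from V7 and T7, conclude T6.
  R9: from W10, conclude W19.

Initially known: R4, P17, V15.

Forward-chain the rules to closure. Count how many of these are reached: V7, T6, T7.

P17 holds, so W10 follows (R6).
R4 and P17 hold, so P20 follows (R5).
From W10, R9 gives W19.
P20 and W19 hold, so T7 follows (R3).
V7 would need P12, T7, and R4 (R1), but P12 is never established.
T6 would need V7 and T7 (R8), but V7 is never established.
T7: reached.
Reached: T7 — 1 of the 3.

1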